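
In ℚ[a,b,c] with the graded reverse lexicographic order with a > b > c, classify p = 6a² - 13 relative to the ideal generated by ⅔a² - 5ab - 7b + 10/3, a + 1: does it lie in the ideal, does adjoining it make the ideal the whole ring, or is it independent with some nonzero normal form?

First compute the reduced Gröbner basis of I by Buchberger's algorithm.
f_1 = ⅔a² - 5ab - 7b + 10/3, LT = a².
f_2 = a + 1, LT = a.

S(f_1,f_2): lcm = a². S = -15/2ab - a - 21/2b + 5.
  leading term ab: subtract (-15/2b)·f_2 from -15/2ab - a - 21/2b + 5 → -a - 3b + 5
  leading term a: subtract (-1)·f_2 from -a - 3b + 5 → -3b + 6
  leading term b: no divisor's leading term divides it; move -3b to the remainder.
  leading term 1: no divisor's leading term divides it; move 6 to the remainder.
  remainder -3b + 6 ≠ 0; add h_3 = -3b + 6 to the basis.

The other S-polynomials (S(f_1,h_3), S(f_2,h_3)) all reduce to 0 modulo the current basis, so we have a Gröbner basis.
Inter-reduce: drop elements whose leading term is divisible by another's, tail-reduce, and make monic.
Reduced Gröbner basis: {a + 1, b - 2}.
Label its elements g_1 = a + 1, g_2 = b - 2.

Reduce p = 6a² - 13 modulo G:
  leading term a²: subtract (6a)·g_1 from 6a² - 13 → -6a - 13
  leading term a: subtract (-6)·g_1 from -6a - 13 → -7
  leading term 1: no divisor's leading term divides it; move -7 to the remainder.
  normal form = -7.
The normal form is nonzero, so p ∉ I. Since p minus its normal form lies in I, I + (p) = I + (r) where r = -7; decide whether this ideal is the whole ring.
Here r = -7 is a nonzero constant, hence a unit: 1 ∈ I + (p), the Gröbner basis of I + (p) is {1}, and the enlarged system has no common solution — adjoining p is inconsistent.

Adjoining 6a² - 13 makes the ideal the whole ring: the system is inconsistent.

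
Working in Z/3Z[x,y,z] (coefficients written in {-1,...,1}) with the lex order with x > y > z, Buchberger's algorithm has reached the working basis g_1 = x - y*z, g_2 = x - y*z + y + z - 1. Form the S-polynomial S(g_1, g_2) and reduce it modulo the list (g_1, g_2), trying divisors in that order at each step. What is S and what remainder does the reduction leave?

lcm(LM(g_1), LM(g_2)) = x.
S = (lcm/LT(g_1))·g_1 − (lcm/LT(g_2))·g_2 = -y - z + 1.
Reduce S modulo (g_1, g_2) in that order:
  leading term y: no divisor's leading term divides it; move -y to the remainder.
  leading term z: no divisor's leading term divides it; move -z to the remainder.
  leading term 1: no divisor's leading term divides it; move 1 to the remainder.
The remainder -y - z + 1 is nonzero, so it would be added as the next basis element.
An S-polynomial is built so that the two leading terms cancel; whether anything survives reduction is exactly the Gröbner-basis criterion.

S(g_1, g_2) = -y - z + 1; remainder on division = -y - z + 1.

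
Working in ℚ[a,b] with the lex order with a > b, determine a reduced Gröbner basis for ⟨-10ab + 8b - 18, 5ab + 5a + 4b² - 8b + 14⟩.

f_1 = -10ab + 8b - 18, LT = ab.
f_2 = 5ab + 5a + 4b² - 8b + 14, LT = ab.

S(f_1,f_2): lcm = ab. S = -a - ⅘b² + ⅘b - 1.
  leading term a: no divisor's leading term divides it; move -a to the remainder.
  leading term b²: no divisor's leading term divides it; move -⅘b² to the remainder.
  leading term b: no divisor's leading term divides it; move ⅘b to the remainder.
  leading term 1: no divisor's leading term divides it; move -1 to the remainder.
  remainder -a - ⅘b² + ⅘b - 1 ≠ 0; add g_3 = -a - ⅘b² + ⅘b - 1 to the basis.

S(f_1,g_3): lcm = ab. S = -⅘b³ + ⅘b² - 9/5b + 9/5.
  leading term b³: no divisor's leading term divides it; move -⅘b³ to the remainder.
  leading term b²: no divisor's leading term divides it; move ⅘b² to the remainder.
  leading term b: no divisor's leading term divides it; move -9/5b to the remainder.
  leading term 1: no divisor's leading term divides it; move 9/5 to the remainder.
  remainder -⅘b³ + ⅘b² - 9/5b + 9/5 ≠ 0; add g_4 = -⅘b³ + ⅘b² - 9/5b + 9/5 to the basis.

The other S-polynomials (S(f_2,g_3), S(f_1,g_4), S(f_2,g_4), S(g_3,g_4)) all reduce to 0 modulo the current basis, so we have a Gröbner basis.
Inter-reduce: drop elements whose leading term is divisible by another's, tail-reduce, and make monic.

G = {a + ⅘b² - ⅘b + 1, b³ - b² + 9/4b - 9/4}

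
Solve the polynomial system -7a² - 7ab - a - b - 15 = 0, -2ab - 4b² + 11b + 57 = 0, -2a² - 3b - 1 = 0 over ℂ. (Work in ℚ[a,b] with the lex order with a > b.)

Compute a lex Gröbner basis by Buchberger's algorithm.
f_1 = -7a² - 7ab - a - b - 15, LT = a².
f_2 = -2ab - 4b² + 11b + 57, LT = ab.
f_3 = -2a² - 3b - 1, LT = a².

S(f_1,f_2): lcm = a²b. S = -ab² + 79/14ab + 57/2a + 1/7b² + 15/7b.
  reduce S modulo (f_1, f_2, f_3):
  remainder 57/2a + 2b³ - 233/14b² + 131/28b + 4503/28 ≠ 0; add h_4 = 57/2a + 2b³ - 233/14b² + 131/28b + 4503/28 to the basis.

S(f_1,f_3): lcm = a². S = ab + 1/7a - 19/14b + 23/14.
  reduce S modulo (f_1, f_2, f_3, h_4):
  remainder -4/399b³ - 5353/2793b² + 23011/5586b + 2875/98 ≠ 0; add h_5 = -4/399b³ - 5353/2793b² + 23011/5586b + 2875/98 to the basis.

S(f_2,f_3): lcm = a²b. S = 2ab² - 11/2ab - 57/2a - 3/2b² - ½b.
  reduce S modulo (f_1, f_2, f_3, h_4, h_5):
  remainder 5407/14b² - 22145/28b - 163761/28 ≠ 0; add h_6 = 5407/14b² - 22145/28b - 163761/28 to the basis.

S(f_2,h_5): lcm = ab³. S = -5353/28ab² + 23011/56ab + 163875/56a + 2b⁴ - 11/2b³ - 57/2b².
  reduce S modulo (f_1, f_2, f_3, h_4, h_5, h_6):
  remainder -26903601/43256b - 80710803/43256 ≠ 0; add h_7 = -26903601/43256b - 80710803/43256 to the basis.

The other S-polynomials (S(f_1,h_4), S(f_2,h_4), S(f_3,h_4), S(f_1,h_5), S(f_3,h_5), S(h_4,h_5), S(f_1,h_6), S(f_2,h_6), S(f_3,h_6), S(h_4,h_6), S(h_5,h_6), S(f_1,h_7), S(f_2,h_7), S(f_3,h_7), S(h_4,h_7), S(h_5,h_7), S(h_6,h_7)) all reduce to 0 modulo the current basis, so we have a Gröbner basis.
Inter-reduce: drop elements whose leading term is divisible by another's, tail-reduce, and make monic.
Reduced Gröbner basis: {a - 2, b + 3}.

Elimination: the polynomial b + 3 lies in the elimination ideal for b, so b ∈ {-3}. For each such b, the remaining basis elements (now univariate) give the rest of the solution.
  b = -3: the earlier basis element becomes a - 2 = 0, giving a = 2 — point (2, -3).

{(2, -3)}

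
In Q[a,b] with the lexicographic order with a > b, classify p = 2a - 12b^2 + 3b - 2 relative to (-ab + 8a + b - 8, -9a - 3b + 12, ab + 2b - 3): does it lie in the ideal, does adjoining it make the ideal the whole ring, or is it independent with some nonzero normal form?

Adjoining 2a - 12b^2 + 3b - 2 makes the ideal the whole ring: the system is inconsistent.

First compute the reduced Gröbner basis of I by Buchberger's algorithm.
f_1 = -ab + 8a + b - 8, LT = ab.
f_2 = -9a - 3b + 12, LT = a.
f_3 = ab + 2b - 3, LT = ab.

S(f_1,f_2): lcm = ab. S = -8a - 1/3b^2 + 1/3b + 8.
  leading term a: subtract (8/9)·f_2 from -8a - 1/3b^2 + 1/3b + 8 → -1/3b^2 + 3b - 8/3
  leading term b^2: no divisor's leading term divides it; move -1/3b^2 to the remainder.
  leading term b: no divisor's leading term divides it; move 3b to the remainder.
  leading term 1: no divisor's leading term divides it; move -8/3 to the remainder.
  remainder -1/3b^2 + 3b - 8/3 ≠ 0; add h_4 = -1/3b^2 + 3b - 8/3 to the basis.

S(f_1,f_3): lcm = ab. S = -8a - 3b + 11.
  leading term a: subtract (8/9)·f_2 from -8a - 3b + 11 → -1/3b + 1/3
  leading term b: no divisor's leading term divides it; move -1/3b to the remainder.
  leading term 1: no divisor's leading term divides it; move 1/3 to the remainder.
  remainder -1/3b + 1/3 ≠ 0; add h_5 = -1/3b + 1/3 to the basis.

S(f_2,f_3): lcm = ab. S = 1/3b^2 - 10/3b + 3.
  leading term b^2: subtract (-1)·h_4 from 1/3b^2 - 10/3b + 3 → -1/3b + 1/3
  leading term b: subtract (1)·h_5 from -1/3b + 1/3 → 0
  remainder 0.

S(f_1,h_4): lcm = ab^2. S = ab - 8a - b^2 + 8b.
  leading term ab: subtract (-1)·f_1 from ab - 8a - b^2 + 8b → -b^2 + 9b - 8
  leading term b^2: subtract (3)·h_4 from -b^2 + 9b - 8 → 0
  remainder 0.

S(f_2,h_4): leading monomials are coprime, so the S-polynomial reduces to 0 (Buchberger's first criterion).
S(f_3,h_4): lcm = ab^2. S = 9ab - 8a + 2b^2 - 3b.
  leading term ab: subtract (-9)·f_1 from 9ab - 8a + 2b^2 - 3b → 64a + 2b^2 + 6b - 72
  leading term a: subtract (-64/9)·f_2 from 64a + 2b^2 + 6b - 72 → 2b^2 - 46/3b + 40/3
  leading term b^2: subtract (-6)·h_4 from 2b^2 - 46/3b + 40/3 → 8/3b - 8/3
  leading term b: subtract (-8)·h_5 from 8/3b - 8/3 → 0
  remainder 0.

S(f_1,h_5): lcm = ab. S = -7a - b + 8.
  leading term a: subtract (7/9)·f_2 from -7a - b + 8 → 4/3b - 4/3
  leading term b: subtract (-4)·h_5 from 4/3b - 4/3 → 0
  remainder 0.

S(f_2,h_5): leading monomials are coprime, so the S-polynomial reduces to 0 (Buchberger's first criterion).
S(f_3,h_5): lcm = ab. S = a + 2b - 3.
  leading term a: subtract (-1/9)·f_2 from a + 2b - 3 → 5/3b - 5/3
  leading term b: subtract (-5)·h_5 from 5/3b - 5/3 → 0
  remainder 0.

S(h_4,h_5): lcm = b^2. S = -8b + 8.
  leading term b: subtract (24)·h_5 from -8b + 8 → 0
  remainder 0.

Every S-polynomial of the final basis reduces to 0, so we have a Gröbner basis.
Inter-reduce: drop elements whose leading term is divisible by another's, tail-reduce, and make monic.
Reduced Gröbner basis: {a - 1, b - 1}.
Label its elements g_1 = a - 1, g_2 = b - 1.

Reduce p = 2a - 12b^2 + 3b - 2 modulo G:
  leading term a: subtract (2)·g_1 from 2a - 12b^2 + 3b - 2 → -12b^2 + 3b
  leading term b^2: subtract (-12b)·g_2 from -12b^2 + 3b → -9b
  leading term b: subtract (-9)·g_2 from -9b → -9
  leading term 1: no divisor's leading term divides it; move -9 to the remainder.
  normal form = -9.
The normal form is nonzero, so p ∉ I. Since p minus its normal form lies in I, I + (p) = I + (r) where r = -9; decide whether this ideal is the whole ring.
Here r = -9 is a nonzero constant, hence a unit: 1 ∈ I + (p), the Gröbner basis of I + (p) is {1}, and the enlarged system has no common solution — adjoining p is inconsistent.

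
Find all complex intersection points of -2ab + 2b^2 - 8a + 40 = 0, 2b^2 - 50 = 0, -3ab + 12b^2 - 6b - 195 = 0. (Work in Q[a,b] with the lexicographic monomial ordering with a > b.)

Compute a lex Gröbner basis by Buchberger's algorithm.
f_1 = -2ab - 8a + 2b^2 + 40, LT = ab.
f_2 = 2b^2 - 50, LT = b^2.
f_3 = -3ab + 12b^2 - 6b - 195, LT = ab.

S(f_1,f_2): lcm = ab^2. S = 4ab + 25a - b^3 - 20b.
  leading term ab: subtract (-2)·f_1 from 4ab + 25a - b^3 - 20b → 9a - b^3 + 4b^2 - 20b + 80
  leading term a: no divisor's leading term divides it; move 9a to the remainder.
  leading term b^3: subtract (-1/2b)·f_2 from -b^3 + 4b^2 - 20b + 80 → 4b^2 - 45b + 80
  leading term b^2: subtract (2)·f_2 from 4b^2 - 45b + 80 → -45b + 180
  leading term b: no divisor's leading term divides it; move -45b to the remainder.
  leading term 1: no divisor's leading term divides it; move 180 to the remainder.
  remainder 9a - 45b + 180 ≠ 0; add h_4 = 9a - 45b + 180 to the basis.

S(f_1,f_3): lcm = ab. S = 4a + 3b^2 - 2b - 85.
  leading term a: subtract (4/9)·h_4 from 4a + 3b^2 - 2b - 85 → 3b^2 + 18b - 165
  leading term b^2: subtract (3/2)·f_2 from 3b^2 + 18b - 165 → 18b - 90
  leading term b: no divisor's leading term divides it; move 18b to the remainder.
  leading term 1: no divisor's leading term divides it; move -90 to the remainder.
  remainder 18b - 90 ≠ 0; add h_5 = 18b - 90 to the basis.

The other S-polynomials (S(f_2,f_3), S(f_1,h_4), S(f_2,h_4), S(f_3,h_4), S(f_1,h_5), S(f_2,h_5), S(f_3,h_5), S(h_4,h_5)) all reduce to 0 modulo the current basis, so we have a Gröbner basis.
Inter-reduce: drop elements whose leading term is divisible by another's, tail-reduce, and make monic.
Reduced Gröbner basis: {a - 5, b - 5}.

The lex basis is triangular: the last element involves only b. Solving b - 5 = 0 gives b ∈ {5}; substituting each value into the earlier elements determines the remaining variables.
  b = 5: the earlier basis element becomes a - 5 = 0, giving a = 5 — point (5, 5).
Each listed point satisfies every original equation (direct substitution).

{(5, 5)}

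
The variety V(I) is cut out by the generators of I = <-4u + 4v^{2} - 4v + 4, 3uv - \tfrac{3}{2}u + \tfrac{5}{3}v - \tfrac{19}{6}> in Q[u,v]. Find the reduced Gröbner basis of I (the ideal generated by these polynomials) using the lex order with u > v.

f_1 = -4u + 4v^{2} - 4v + 4, LT = u.
f_2 = 3uv - \tfrac{3}{2}u + \tfrac{5}{3}v - \tfrac{19}{6}, LT = uv.

S(f_1,f_2): lcm = uv. S = \tfrac{1}{2}u - v^{3} + v^{2} - \tfrac{14}{9}v + \tfrac{19}{18}.
  leading term u: subtract (-\tfrac{1}{8})·f_1 from \tfrac{1}{2}u - v^{3} + v^{2} - \tfrac{14}{9}v + \tfrac{19}{18} → -v^{3} + \tfrac{3}{2}v^{2} - \tfrac{37}{18}v + \tfrac{14}{9}
  leading term v^{3}: no divisor's leading term divides it; move -v^{3} to the remainder.
  leading term v^{2}: no divisor's leading term divides it; move \tfrac{3}{2}v^{2} to the remainder.
  leading term v: no divisor's leading term divides it; move -\tfrac{37}{18}v to the remainder.
  leading term 1: no divisor's leading term divides it; move \tfrac{14}{9} to the remainder.
  remainder -v^{3} + \tfrac{3}{2}v^{2} - \tfrac{37}{18}v + \tfrac{14}{9} ≠ 0; add g_3 = -v^{3} + \tfrac{3}{2}v^{2} - \tfrac{37}{18}v + \tfrac{14}{9} to the basis.

The other S-polynomials (S(f_1,g_3), S(f_2,g_3)) all reduce to 0 modulo the current basis, so we have a Gröbner basis.
Inter-reduce: drop elements whose leading term is divisible by another's, tail-reduce, and make monic.

G = {u - v^{2} + v - 1, v^{3} - \tfrac{3}{2}v^{2} + \tfrac{37}{18}v - \tfrac{14}{9}}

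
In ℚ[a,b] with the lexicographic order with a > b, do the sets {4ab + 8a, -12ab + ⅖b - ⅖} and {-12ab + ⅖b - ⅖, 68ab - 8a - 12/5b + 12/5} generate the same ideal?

Yes, the ideals are equal.

Equality of ideals is decidable: compute both reduced Gröbner bases (unique for the ordering) and check whether they agree.
Buchberger on the first generating set:
f_1 = 4ab + 8a, LT = ab.
f_2 = -12ab + ⅖b - ⅖, LT = ab.

S(f_1,f_2): lcm = ab. S = 2a + 1/30b - 1/30.
  leading term a: no divisor's leading term divides it; move 2a to the remainder.
  leading term b: no divisor's leading term divides it; move 1/30b to the remainder.
  leading term 1: no divisor's leading term divides it; move -1/30 to the remainder.
  remainder 2a + 1/30b - 1/30 ≠ 0; add g_3 = 2a + 1/30b - 1/30 to the basis.

S(f_1,g_3): lcm = ab. S = 2a - 1/60b² + 1/60b.
  leading term a: subtract (1)·g_3 from 2a - 1/60b² + 1/60b → -1/60b² - 1/60b + 1/30
  leading term b²: no divisor's leading term divides it; move -1/60b² to the remainder.
  leading term b: no divisor's leading term divides it; move -1/60b to the remainder.
  leading term 1: no divisor's leading term divides it; move 1/30 to the remainder.
  remainder -1/60b² - 1/60b + 1/30 ≠ 0; add g_4 = -1/60b² - 1/60b + 1/30 to the basis.

The other S-polynomials (S(f_2,g_3), S(f_1,g_4), S(f_2,g_4), S(g_3,g_4)) all reduce to 0 modulo the current basis, so we have a Gröbner basis.
Inter-reduce: drop elements whose leading term is divisible by another's, tail-reduce, and make monic.
Reduced Gröbner basis: {a + 1/60b - 1/60, b² + b - 2}.

Buchberger on the second generating set:
h_1 = -12ab + ⅖b - ⅖, LT = ab.
h_2 = 68ab - 8a - 12/5b + 12/5, LT = ab.

S(h_1,h_2): lcm = ab. S = 2/17a + 1/510b - 1/510.
  leading term a: no divisor's leading term divides it; move 2/17a to the remainder.
  leading term b: no divisor's leading term divides it; move 1/510b to the remainder.
  leading term 1: no divisor's leading term divides it; move -1/510 to the remainder.
  remainder 2/17a + 1/510b - 1/510 ≠ 0; add k_3 = 2/17a + 1/510b - 1/510 to the basis.

S(h_1,k_3): lcm = ab. S = -1/60b² - 1/60b + 1/30.
  leading term b²: no divisor's leading term divides it; move -1/60b² to the remainder.
  leading term b: no divisor's leading term divides it; move -1/60b to the remainder.
  leading term 1: no divisor's leading term divides it; move 1/30 to the remainder.
  remainder -1/60b² - 1/60b + 1/30 ≠ 0; add k_4 = -1/60b² - 1/60b + 1/30 to the basis.

The other S-polynomials (S(h_2,k_3), S(h_1,k_4), S(h_2,k_4), S(k_3,k_4)) all reduce to 0 modulo the current basis, so we have a Gröbner basis.
Inter-reduce: drop elements whose leading term is divisible by another's, tail-reduce, and make monic.
Reduced Gröbner basis: {a + 1/60b - 1/60, b² + b - 2}.

These coincide, so the ideals are equal.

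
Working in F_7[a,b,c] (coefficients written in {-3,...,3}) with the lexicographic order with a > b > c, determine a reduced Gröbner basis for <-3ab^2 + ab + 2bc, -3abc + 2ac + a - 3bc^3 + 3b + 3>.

f_1 = -3ab^2 + ab + 2bc, LT = ab^2.
f_2 = -3abc + 2ac + a - 3bc^3 + 3b + 3, LT = abc.

S(f_1,f_2): lcm = ab^2c. S = -2abc - 2ab - b^2c^3 + b^2 - 3bc^2 + b.
  reduce S modulo (f_1, f_2):
  remainder -2ab + ac - 3a - b^2c^3 + b^2 + 2bc^3 - 3bc^2 - b - 2 ≠ 0; add g_3 = -2ab + ac - 3a - b^2c^3 + b^2 + 2bc^3 - 3bc^2 - b - 2 to the basis.

S(f_1,g_3): lcm = ab^2. S = -3abc - 3ab + 3b^3c^3 - 3b^3 + b^2c^3 + 2b^2c^2 + 3b^2 - 3bc - b.
  reduce S modulo (f_1, f_2, g_3):
  remainder 3b^3c^3 - 3b^3 - b^2c^3 + 2b^2c^2 - 2b^2 + bc^2 - 3bc + b ≠ 0; add g_4 = 3b^3c^3 - 3b^3 - b^2c^3 + 2b^2c^2 - 2b^2 + bc^2 - 3bc + b to the basis.

S(f_2,g_3): lcm = abc. S = -3ac^2 - ac + 2a + 3b^2c^4 - 3b^2c + bc^4 + 3bc^3 + 3bc - b - c - 1.
  reduce S modulo (f_1, f_2, g_3, g_4):
  remainder -3ac^2 - ac + 2a + 3b^2c^4 - 3b^2c + bc^4 + 3bc^3 + 3bc - b - c - 1 ≠ 0; add g_5 = -3ac^2 - ac + 2a + 3b^2c^4 - 3b^2c + bc^4 + 3bc^3 + 3bc - b - c - 1 to the basis.

The other S-polynomials (S(f_1,g_4), S(f_2,g_4), S(g_3,g_4), S(f_1,g_5), S(f_2,g_5), S(g_3,g_5), S(g_4,g_5)) all reduce to 0 modulo the current basis, so we have a Gröbner basis.
Inter-reduce: drop elements whose leading term is divisible by another's, tail-reduce, and make monic.

G = {ab + 3ac - 2a - 3b^2c^3 + 3b^2 - bc^3 - 2bc^2 - 3b + 1, ac^2 - 2ac - 3a - b^2c^4 + b^2c + 2bc^4 - bc^3 - bc - 2b - 2c - 2, b^3c^3 - b^3 + 2b^2c^3 + 3b^2c^2 - 3b^2 - 2bc^2 - bc - 2b}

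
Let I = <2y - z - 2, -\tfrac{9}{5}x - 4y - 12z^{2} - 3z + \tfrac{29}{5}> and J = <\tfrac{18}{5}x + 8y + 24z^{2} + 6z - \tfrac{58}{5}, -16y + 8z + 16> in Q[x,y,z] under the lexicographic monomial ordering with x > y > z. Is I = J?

Equality of ideals is decidable: compute both reduced Gröbner bases (unique for the ordering) and check whether they agree.
Buchberger on the first generating set:
f_1 = 2y - z - 2, LT = y.
f_2 = -\tfrac{9}{5}x - 4y - 12z^{2} - 3z + \tfrac{29}{5}, LT = x.

The S-polynomials (S(f_1,f_2)) all reduce to 0 modulo the current basis, so we have a Gröbner basis.
Inter-reduce: drop elements whose leading term is divisible by another's, tail-reduce, and make monic.
Reduced Gröbner basis: {x + \tfrac{20}{3}z^{2} + \tfrac{25}{9}z - 1, y - \tfrac{1}{2}z - 1}.

Buchberger on the second generating set:
h_1 = \tfrac{18}{5}x + 8y + 24z^{2} + 6z - \tfrac{58}{5}, LT = x.
h_2 = -16y + 8z + 16, LT = y.

The S-polynomials (S(h_1,h_2)) all reduce to 0 modulo the current basis, so we have a Gröbner basis.
Inter-reduce: drop elements whose leading term is divisible by another's, tail-reduce, and make monic.
Reduced Gröbner basis: {x + \tfrac{20}{3}z^{2} + \tfrac{25}{9}z - 1, y - \tfrac{1}{2}z - 1}.

The two bases agree; hence the ideals are identical.

Yes, the ideals are equal.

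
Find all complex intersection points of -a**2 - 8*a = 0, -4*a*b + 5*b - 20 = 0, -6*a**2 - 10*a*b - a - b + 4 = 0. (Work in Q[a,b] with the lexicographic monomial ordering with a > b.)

{(0, 4)}

Compute a lex Gröbner basis by Buchberger's algorithm.
f_1 = -a**2 - 8*a, LT = a**2.
f_2 = -4*a*b + 5*b - 20, LT = a*b.
f_3 = -6*a**2 - 10*a*b - a - b + 4, LT = a**2.

S(f_1,f_2): lcm = a**2*b. S = 37/4*a*b - 5*a.
  leading term a*b: subtract (-37/16)·f_2 from 37/4*a*b - 5*a → -5*a + 185/16*b - 185/4
  leading term a: no divisor's leading term divides it; move -5*a to the remainder.
  leading term b: no divisor's leading term divides it; move 185/16*b to the remainder.
  leading term 1: no divisor's leading term divides it; move -185/4 to the remainder.
  remainder -5*a + 185/16*b - 185/4 ≠ 0; add h_4 = -5*a + 185/16*b - 185/4 to the basis.

S(f_1,f_3): lcm = a**2. S = -5/3*a*b + 47/6*a - 1/6*b + 2/3.
  leading term a*b: subtract (5/12)·f_2 from -5/3*a*b + 47/6*a - 1/6*b + 2/3 → 47/6*a - 9/4*b + 9
  leading term a: subtract (-47/30)·h_4 from 47/6*a - 9/4*b + 9 → 1523/96*b - 1523/24
  leading term b: no divisor's leading term divides it; move 1523/96*b to the remainder.
  leading term 1: no divisor's leading term divides it; move -1523/24 to the remainder.
  remainder 1523/96*b - 1523/24 ≠ 0; add h_5 = 1523/96*b - 1523/24 to the basis.

S(f_2,f_3): lcm = a**2*b. S = -5/3*a*b**2 - 17/12*a*b + 5*a - 1/6*b**2 + 2/3*b.
  leading term a*b**2: subtract (5/12*b)·f_2 from -5/3*a*b**2 - 17/12*a*b + 5*a - 1/6*b**2 + 2/3*b → -17/12*a*b + 5*a - 9/4*b**2 + 9*b
  leading term a*b: subtract (17/48)·f_2 from -17/12*a*b + 5*a - 9/4*b**2 + 9*b → 5*a - 9/4*b**2 + 347/48*b + 85/12
  leading term a: subtract (-1)·h_4 from 5*a - 9/4*b**2 + 347/48*b + 85/12 → -9/4*b**2 + 451/24*b - 235/6
  leading term b**2: subtract (-216/1523*b)·h_5 from -9/4*b**2 + 451/24*b - 235/6 → 235/24*b - 235/6
  leading term b: subtract (940/1523)·h_5 from 235/24*b - 235/6 → 0
  remainder 0.

S(f_1,h_4): lcm = a**2. S = 37/16*a*b - 5/4*a.
  leading term a*b: subtract (-37/64)·f_2 from 37/16*a*b - 5/4*a → -5/4*a + 185/64*b - 185/16
  leading term a: subtract (1/4)·h_4 from -5/4*a + 185/64*b - 185/16 → 0
  remainder 0.

S(f_2,h_4): lcm = a*b. S = 37/16*b**2 - 21/2*b + 5.
  leading term b**2: subtract (222/1523*b)·h_5 from 37/16*b**2 - 21/2*b + 5 → -5/4*b + 5
  leading term b: subtract (-120/1523)·h_5 from -5/4*b + 5 → 0
  remainder 0.

S(f_3,h_4): lcm = a**2. S = 191/48*a*b - 109/12*a + 1/6*b - 2/3.
  leading term a*b: subtract (-191/192)·f_2 from 191/48*a*b - 109/12*a + 1/6*b - 2/3 → -109/12*a + 329/64*b - 329/16
  leading term a: subtract (109/60)·h_4 from -109/12*a + 329/64*b - 329/16 → -1523/96*b + 1523/24
  leading term b: subtract (-1)·h_5 from -1523/96*b + 1523/24 → 0
  remainder 0.

S(f_1,h_5): leading monomials are coprime, so the S-polynomial reduces to 0 (Buchberger's first criterion).
S(f_2,h_5): lcm = a*b. S = 4*a - 5/4*b + 5.
  leading term a: subtract (-4/5)·h_4 from 4*a - 5/4*b + 5 → 8*b - 32
  leading term b: subtract (768/1523)·h_5 from 8*b - 32 → 0
  remainder 0.

S(f_3,h_5): leading monomials are coprime, so the S-polynomial reduces to 0 (Buchberger's first criterion).
S(h_4,h_5): leading monomials are coprime, so the S-polynomial reduces to 0 (Buchberger's first criterion).
Every S-polynomial of the final basis reduces to 0, so we have a Gröbner basis.
Inter-reduce: drop elements whose leading term is divisible by another's, tail-reduce, and make monic.
Reduced Gröbner basis: {a, b - 4}.

A lex Gröbner basis eliminates variables successively. Here b - 4 depends only on b, with roots {4}; lifting each root through the earlier basis elements recovers the full solutions.
  b = 4: the earlier basis element becomes a = 0, giving a = 0 — point (0, 4).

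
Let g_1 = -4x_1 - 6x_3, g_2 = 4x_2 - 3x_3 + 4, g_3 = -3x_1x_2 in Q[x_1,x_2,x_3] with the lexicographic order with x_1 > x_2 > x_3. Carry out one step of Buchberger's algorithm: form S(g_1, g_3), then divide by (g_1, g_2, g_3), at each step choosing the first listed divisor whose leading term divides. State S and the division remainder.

lcm(LM(g_1), LM(g_3)) = x_1x_2.
S = (lcm/LT(g_1))·g_1 − (lcm/LT(g_3))·g_3 = 3/2x_2x_3.
Reduce S modulo (g_1, g_2, g_3) in that order:
  leading term x_2x_3: subtract (3/8x_3)·g_2 from 3/2x_2x_3 → 9/8x_3^2 - 3/2x_3
  leading term x_3^2: no divisor's leading term divides it; move 9/8x_3^2 to the remainder.
  leading term x_3: no divisor's leading term divides it; move -3/2x_3 to the remainder.
The remainder 9/8x_3^2 - 3/2x_3 is nonzero, so it would be added as the next basis element.

S(g_1, g_3) = 3/2x_2x_3; remainder on division = 9/8x_3^2 - 3/2x_3.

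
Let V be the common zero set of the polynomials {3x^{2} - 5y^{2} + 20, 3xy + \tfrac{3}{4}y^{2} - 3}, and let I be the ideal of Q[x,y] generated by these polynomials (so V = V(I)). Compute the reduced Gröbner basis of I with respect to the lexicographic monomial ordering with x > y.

G = {x - \tfrac{77}{48}y^{3} + \tfrac{77}{12}y, y^{4} - \tfrac{296}{77}y^{2} - \tfrac{48}{77}}

Buchberger's algorithm terminates because the ascending chain of leading-term ideals stabilizes.

f_1 = 3x^{2} - 5y^{2} + 20, LT = x^{2}.
f_2 = 3xy + \tfrac{3}{4}y^{2} - 3, LT = xy.

S(f_1,f_2): lcm = x^{2}y. S = -\tfrac{1}{4}xy^{2} + x - \tfrac{5}{3}y^{3} + \tfrac{20}{3}y.
  leading term xy^{2}: subtract (-\tfrac{1}{12}y)·f_2 from -\tfrac{1}{4}xy^{2} + x - \tfrac{5}{3}y^{3} + \tfrac{20}{3}y → x - \tfrac{77}{48}y^{3} + \tfrac{77}{12}y
  leading term x: no divisor's leading term divides it; move x to the remainder.
  leading term y^{3}: no divisor's leading term divides it; move -\tfrac{77}{48}y^{3} to the remainder.
  leading term y: no divisor's leading term divides it; move \tfrac{77}{12}y to the remainder.
  remainder x - \tfrac{77}{48}y^{3} + \tfrac{77}{12}y ≠ 0; add g_3 = x - \tfrac{77}{48}y^{3} + \tfrac{77}{12}y to the basis.

S(f_1,g_3): lcm = x^{2}. S = \tfrac{77}{48}xy^{3} - \tfrac{77}{12}xy - \tfrac{5}{3}y^{2} + \tfrac{20}{3}.
  leading term xy^{3}: subtract (\tfrac{77}{144}y^{2})·f_2 from \tfrac{77}{48}xy^{3} - \tfrac{77}{12}xy - \tfrac{5}{3}y^{2} + \tfrac{20}{3} → -\tfrac{77}{12}xy - \tfrac{77}{192}y^{4} - \tfrac{1}{16}y^{2} + \tfrac{20}{3}
  leading term xy: subtract (-\tfrac{77}{36})·f_2 from -\tfrac{77}{12}xy - \tfrac{77}{192}y^{4} - \tfrac{1}{16}y^{2} + \tfrac{20}{3} → -\tfrac{77}{192}y^{4} + \tfrac{37}{24}y^{2} + \tfrac{1}{4}
  leading term y^{4}: no divisor's leading term divides it; move -\tfrac{77}{192}y^{4} to the remainder.
  leading term y^{2}: no divisor's leading term divides it; move \tfrac{37}{24}y^{2} to the remainder.
  leading term 1: no divisor's leading term divides it; move \tfrac{1}{4} to the remainder.
  remainder -\tfrac{77}{192}y^{4} + \tfrac{37}{24}y^{2} + \tfrac{1}{4} ≠ 0; add g_4 = -\tfrac{77}{192}y^{4} + \tfrac{37}{24}y^{2} + \tfrac{1}{4} to the basis.

The other S-polynomials (S(f_2,g_3), S(f_1,g_4), S(f_2,g_4), S(g_3,g_4)) all reduce to 0 modulo the current basis, so we have a Gröbner basis.
Inter-reduce: drop elements whose leading term is divisible by another's, tail-reduce, and make monic.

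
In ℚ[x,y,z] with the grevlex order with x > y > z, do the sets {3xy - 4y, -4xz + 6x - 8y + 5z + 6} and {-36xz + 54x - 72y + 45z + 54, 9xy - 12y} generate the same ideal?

Yes, the ideals are equal.

Two ideals are equal iff their reduced Gröbner bases coincide (the reduced basis is unique for a fixed ordering).
Buchberger on the first generating set:
f_1 = 3xy - 4y, LT = xy.
f_2 = -4xz + 6x - 8y + 5z + 6, LT = xz.

S(f_1,f_2): lcm = xyz. S = 3/2xy - 2y² - 1/12yz + 3/2y.
  reduce S modulo (f_1, f_2):
  remainder -2y² - 1/12yz + 7/2y ≠ 0; add g_3 = -2y² - 1/12yz + 7/2y to the basis.

The other S-polynomials (S(f_1,g_3), S(f_2,g_3)) all reduce to 0 modulo the current basis, so we have a Gröbner basis.
Inter-reduce: drop elements whose leading term is divisible by another's, tail-reduce, and make monic.
Reduced Gröbner basis: {xy - 4/3y, y² + 1/24yz - 7/4y, xz - 3/2x + 2y - 5/4z - 3/2}.

Buchberger on the second generating set:
h_1 = -36xz + 54x - 72y + 45z + 54, LT = xz.
h_2 = 9xy - 12y, LT = xy.

S(h_1,h_2): lcm = xyz. S = -3/2xy + 2y² + 1/12yz - 3/2y.
  reduce S modulo (h_1, h_2):
  remainder 2y² + 1/12yz - 7/2y ≠ 0; add k_3 = 2y² + 1/12yz - 7/2y to the basis.

The other S-polynomials (S(h_1,k_3), S(h_2,k_3)) all reduce to 0 modulo the current basis, so we have a Gröbner basis.
Inter-reduce: drop elements whose leading term is divisible by another's, tail-reduce, and make monic.
Reduced Gröbner basis: {xy - 4/3y, y² + 1/24yz - 7/4y, xz - 3/2x + 2y - 5/4z - 3/2}.

Same reduced basis, so the two generating sets span the same ideal.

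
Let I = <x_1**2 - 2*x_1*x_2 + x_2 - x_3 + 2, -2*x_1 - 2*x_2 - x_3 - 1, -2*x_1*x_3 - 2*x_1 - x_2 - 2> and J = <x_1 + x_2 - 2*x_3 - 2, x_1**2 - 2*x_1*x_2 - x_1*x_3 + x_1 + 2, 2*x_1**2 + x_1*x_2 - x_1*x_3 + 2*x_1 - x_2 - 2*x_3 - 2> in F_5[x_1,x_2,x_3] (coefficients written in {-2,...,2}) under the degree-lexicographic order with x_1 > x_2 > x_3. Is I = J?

Two ideals are equal iff their reduced Gröbner bases coincide (the reduced basis is unique for a fixed ordering).
Buchberger on the first generating set:
f_1 = x_1**2 - 2*x_1*x_2 + x_2 - x_3 + 2, LT = x_1**2.
f_2 = -2*x_1 - 2*x_2 - x_3 - 1, LT = x_1.
f_3 = -2*x_1*x_3 - 2*x_1 - x_2 - 2, LT = x_1*x_3.

S(f_1,f_2): lcm = x_1**2. S = 2*x_1*x_2 + 2*x_1*x_3 + 2*x_1 + x_2 - x_3 + 2.
  reduce S modulo (f_1, f_2, f_3):
  remainder -2*x_2**2 + 2*x_2*x_3 - x_3**2 - 2*x_2 + 2*x_3 + 1 ≠ 0; add g_4 = -2*x_2**2 + 2*x_2*x_3 - x_3**2 - 2*x_2 + 2*x_3 + 1 to the basis.

S(f_1,f_3): lcm = x_1**2*x_3. S = -2*x_1*x_2*x_3 - x_1**2 + 2*x_1*x_2 + x_2*x_3 - x_3**2 - x_1 + 2*x_3.
  reduce S modulo (f_1, f_2, f_3, g_4):
  remainder -2*x_2*x_3**2 - x_3**3 + x_3**2 + 2*x_2 ≠ 0; add g_5 = -2*x_2*x_3**2 - x_3**3 + x_3**2 + 2*x_2 to the basis.

S(f_2,f_3): lcm = x_1*x_3. S = x_2*x_3 - 2*x_3**2 - x_1 + 2*x_2 - 2*x_3 - 1.
  reduce S modulo (f_1, f_2, f_3, g_4, g_5):
  remainder x_2*x_3 - 2*x_3**2 - 2*x_2 + x_3 + 2 ≠ 0; add g_6 = x_2*x_3 - 2*x_3**2 - 2*x_2 + x_3 + 2 to the basis.

S(f_3,g_5): lcm = x_1*x_2*x_3**2. S = 2*x_1*x_3**3 + x_1*x_2*x_3 - 2*x_1*x_3**2 - 2*x_2**2*x_3 + x_1*x_2 + x_2*x_3.
  reduce S modulo (f_1, f_2, f_3, g_4, g_5, g_6):
  remainder -x_3**2 - x_2 + 2 ≠ 0; add g_7 = -x_3**2 - x_2 + 2 to the basis.

S(g_4,g_5): lcm = x_2**2*x_3**2. S = x_2*x_3**3 - 2*x_3**4 - x_2*x_3**2 - x_3**3 + x_2**2 + 2*x_3**2.
  reduce S modulo (f_1, f_2, f_3, g_4, g_5, g_6, g_7):
  remainder 2*x_2 - x_3 - 1 ≠ 0; add g_8 = 2*x_2 - x_3 - 1 to the basis.

The other S-polynomials (S(f_1,g_4), S(f_2,g_4), S(f_3,g_4), S(f_1,g_5), S(f_2,g_5), S(f_1,g_6), S(f_2,g_6), S(f_3,g_6), S(g_4,g_6), S(g_5,g_6), S(f_1,g_7), S(f_2,g_7), S(f_3,g_7), S(g_4,g_7), S(g_5,g_7), S(g_6,g_7), S(f_1,g_8), S(f_2,g_8), S(f_3,g_8), S(g_4,g_8), S(g_5,g_8), S(g_6,g_8), S(g_7,g_8)) all reduce to 0 modulo the current basis, so we have a Gröbner basis.
Inter-reduce: drop elements whose leading term is divisible by another's, tail-reduce, and make monic.
Reduced Gröbner basis: {x_3**2 - 2*x_3 + 1, x_1 + x_3 + 1, x_2 + 2*x_3 + 2}.

Buchberger on the second generating set:
h_1 = x_1 + x_2 - 2*x_3 - 2, LT = x_1.
h_2 = x_1**2 - 2*x_1*x_2 - x_1*x_3 + x_1 + 2, LT = x_1**2.
h_3 = 2*x_1**2 + x_1*x_2 - x_1*x_3 + 2*x_1 - x_2 - 2*x_3 - 2, LT = x_1**2.

S(h_1,h_2): lcm = x_1**2. S = -2*x_1*x_2 - x_1*x_3 + 2*x_1 - 2.
  reduce S modulo (h_1, h_2, h_3):
  remainder 2*x_2**2 + 2*x_2*x_3 - 2*x_3**2 - x_2 + 2*x_3 + 2 ≠ 0; add k_4 = 2*x_2**2 + 2*x_2*x_3 - 2*x_3**2 - x_2 + 2*x_3 + 2 to the basis.

S(h_1,h_3): lcm = x_1**2. S = -2*x_1*x_2 + x_1*x_3 + 2*x_1 - 2*x_2 + x_3 + 1.
  reduce S modulo (h_1, h_2, h_3, k_4):
  remainder -2*x_2*x_3 - x_3**2 - 2*x_2 - 2 ≠ 0; add k_5 = -2*x_2*x_3 - x_3**2 - 2*x_2 - 2 to the basis.

S(k_4,k_5): lcm = x_2**2*x_3. S = -2*x_2*x_3**2 - x_3**3 - x_2**2 + 2*x_2*x_3 + x_3**2 - x_2 + x_3.
  reduce S modulo (h_1, h_2, h_3, k_4, k_5):
  remainder x_2 - x_3 + 1 ≠ 0; add k_6 = x_2 - x_3 + 1 to the basis.

S(k_4,k_6): lcm = x_2**2. S = 2*x_2*x_3 - x_3**2 + x_2 + x_3 + 1.
  reduce S modulo (h_1, h_2, h_3, k_4, k_5, k_6):
  remainder -2*x_3**2 ≠ 0; add k_7 = -2*x_3**2 to the basis.

The other S-polynomials (S(h_2,h_3), S(h_1,k_4), S(h_2,k_4), S(h_3,k_4), S(h_1,k_5), S(h_2,k_5), S(h_3,k_5), S(h_1,k_6), S(h_2,k_6), S(h_3,k_6), S(k_5,k_6), S(h_1,k_7), S(h_2,k_7), S(h_3,k_7), S(k_4,k_7), S(k_5,k_7), S(k_6,k_7)) all reduce to 0 modulo the current basis, so we have a Gröbner basis.
Inter-reduce: drop elements whose leading term is divisible by another's, tail-reduce, and make monic.
Reduced Gröbner basis: {x_3**2, x_1 - x_3 + 2, x_2 - x_3 + 1}.

Since the reduced bases disagree, the two ideals are not the same.

No, the ideals differ.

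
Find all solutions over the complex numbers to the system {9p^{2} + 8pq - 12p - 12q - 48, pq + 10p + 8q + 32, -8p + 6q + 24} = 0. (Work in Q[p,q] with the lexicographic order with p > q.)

Compute a lex Gröbner basis by Buchberger's algorithm.
f_1 = 9p^{2} + 8pq - 12p - 12q - 48, LT = p^{2}.
f_2 = pq + 10p + 8q + 32, LT = pq.
f_3 = -8p + 6q + 24, LT = p.

S(f_1,f_2): lcm = p^{2}q. S = -10p^{2} + \tfrac{8}{9}pq^{2} - \tfrac{28}{3}pq - 32p - \tfrac{4}{3}q^{2} - \tfrac{16}{3}q.
  leading term p^{2}: subtract (-\tfrac{10}{9})·f_1 from -10p^{2} + \tfrac{8}{9}pq^{2} - \tfrac{28}{3}pq - 32p - \tfrac{4}{3}q^{2} - \tfrac{16}{3}q → \tfrac{8}{9}pq^{2} - \tfrac{4}{9}pq - \tfrac{136}{3}p - \tfrac{4}{3}q^{2} - \tfrac{56}{3}q - \tfrac{160}{3}
  leading term pq^{2}: subtract (\tfrac{8}{9}q)·f_2 from \tfrac{8}{9}pq^{2} - \tfrac{4}{9}pq - \tfrac{136}{3}p - \tfrac{4}{3}q^{2} - \tfrac{56}{3}q - \tfrac{160}{3} → -\tfrac{28}{3}pq - \tfrac{136}{3}p - \tfrac{76}{9}q^{2} - \tfrac{424}{9}q - \tfrac{160}{3}
  leading term pq: subtract (-\tfrac{28}{3})·f_2 from -\tfrac{28}{3}pq - \tfrac{136}{3}p - \tfrac{76}{9}q^{2} - \tfrac{424}{9}q - \tfrac{160}{3} → 48p - \tfrac{76}{9}q^{2} + \tfrac{248}{9}q + \tfrac{736}{3}
  leading term p: subtract (-6)·f_3 from 48p - \tfrac{76}{9}q^{2} + \tfrac{248}{9}q + \tfrac{736}{3} → -\tfrac{76}{9}q^{2} + \tfrac{572}{9}q + \tfrac{1168}{3}
  leading term q^{2}: no divisor's leading term divides it; move -\tfrac{76}{9}q^{2} to the remainder.
  leading term q: no divisor's leading term divides it; move \tfrac{572}{9}q to the remainder.
  leading term 1: no divisor's leading term divides it; move \tfrac{1168}{3} to the remainder.
  remainder -\tfrac{76}{9}q^{2} + \tfrac{572}{9}q + \tfrac{1168}{3} ≠ 0; add h_4 = -\tfrac{76}{9}q^{2} + \tfrac{572}{9}q + \tfrac{1168}{3} to the basis.

S(f_1,f_3): lcm = p^{2}. S = \tfrac{59}{36}pq + \tfrac{5}{3}p - \tfrac{4}{3}q - \tfrac{16}{3}.
  leading term pq: subtract (\tfrac{59}{36})·f_2 from \tfrac{59}{36}pq + \tfrac{5}{3}p - \tfrac{4}{3}q - \tfrac{16}{3} → -\tfrac{265}{18}p - \tfrac{130}{9}q - \tfrac{520}{9}
  leading term p: subtract (\tfrac{265}{144})·f_3 from -\tfrac{265}{18}p - \tfrac{130}{9}q - \tfrac{520}{9} → -\tfrac{1835}{72}q - \tfrac{1835}{18}
  leading term q: no divisor's leading term divides it; move -\tfrac{1835}{72}q to the remainder.
  leading term 1: no divisor's leading term divides it; move -\tfrac{1835}{18} to the remainder.
  remainder -\tfrac{1835}{72}q - \tfrac{1835}{18} ≠ 0; add h_5 = -\tfrac{1835}{72}q - \tfrac{1835}{18} to the basis.

The other S-polynomials (S(f_2,f_3), S(f_1,h_4), S(f_2,h_4), S(f_3,h_4), S(f_1,h_5), S(f_2,h_5), S(f_3,h_5), S(h_4,h_5)) all reduce to 0 modulo the current basis, so we have a Gröbner basis.
Inter-reduce: drop elements whose leading term is divisible by another's, tail-reduce, and make monic.
Reduced Gröbner basis: {p, q + 4}.

A lex Gröbner basis eliminates variables successively. Here q + 4 depends only on q, with roots {-4}; lifting each root through the earlier basis elements recovers the full solutions.
  q = -4: the earlier basis element becomes p = 0, giving p = 0 — point (0, -4).
Each listed point satisfies every original equation (direct substitution).

{(0, -4)}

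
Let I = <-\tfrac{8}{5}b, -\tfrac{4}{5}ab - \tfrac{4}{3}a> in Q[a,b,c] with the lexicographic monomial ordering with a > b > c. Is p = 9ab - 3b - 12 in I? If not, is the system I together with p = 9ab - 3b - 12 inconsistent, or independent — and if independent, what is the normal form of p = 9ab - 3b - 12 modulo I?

First compute the reduced Gröbner basis of I by Buchberger's algorithm.
f_1 = -\tfrac{8}{5}b, LT = b.
f_2 = -\tfrac{4}{5}ab - \tfrac{4}{3}a, LT = ab.

S(f_1,f_2): lcm = ab. S = -\tfrac{5}{3}a.
  leading term a: no divisor's leading term divides it; move -\tfrac{5}{3}a to the remainder.
  remainder -\tfrac{5}{3}a ≠ 0; add h_3 = -\tfrac{5}{3}a to the basis.

The other S-polynomials (S(f_1,h_3), S(f_2,h_3)) all reduce to 0 modulo the current basis, so we have a Gröbner basis.
Inter-reduce: drop elements whose leading term is divisible by another's, tail-reduce, and make monic.
Reduced Gröbner basis: {a, b}.
Label its elements g_1 = a, g_2 = b.

Reduce p = 9ab - 3b - 12 modulo G:
  leading term ab: subtract (9b)·g_1 from 9ab - 3b - 12 → -3b - 12
  leading term b: subtract (-3)·g_2 from -3b - 12 → -12
  leading term 1: no divisor's leading term divides it; move -12 to the remainder.
  normal form = -12.
The normal form is nonzero, so p ∉ I. Since p minus its normal form lies in I, I + (p) = I + (r) where r = -12; decide whether this ideal is the whole ring.
Here r = -12 is a nonzero constant, hence a unit: 1 ∈ I + (p), the Gröbner basis of I + (p) is {1}, and the enlarged system has no common solution — adjoining p is inconsistent.

Adjoining 9ab - 3b - 12 makes the ideal the whole ring: the system is inconsistent.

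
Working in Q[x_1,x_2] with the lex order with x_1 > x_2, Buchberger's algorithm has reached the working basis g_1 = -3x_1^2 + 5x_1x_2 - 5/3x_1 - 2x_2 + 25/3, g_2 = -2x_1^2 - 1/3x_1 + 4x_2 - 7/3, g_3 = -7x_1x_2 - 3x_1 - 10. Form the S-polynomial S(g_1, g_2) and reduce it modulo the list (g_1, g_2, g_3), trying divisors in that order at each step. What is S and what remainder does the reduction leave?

lcm(LM(g_1), LM(g_2)) = x_1^2.
S = (lcm/LT(g_1))·g_1 − (lcm/LT(g_2))·g_2 = -5/3x_1x_2 + 7/18x_1 + 8/3x_2 - 71/18.
Reduce S modulo (g_1, g_2, g_3) in that order:
  leading term x_1x_2: subtract (5/21)·g_3 from -5/3x_1x_2 + 7/18x_1 + 8/3x_2 - 71/18 → 139/126x_1 + 8/3x_2 - 197/126
  leading term x_1: no divisor's leading term divides it; move 139/126x_1 to the remainder.
  leading term x_2: no divisor's leading term divides it; move 8/3x_2 to the remainder.
  leading term 1: no divisor's leading term divides it; move -197/126 to the remainder.
The remainder 139/126x_1 + 8/3x_2 - 197/126 is nonzero, so it would be added as the next basis element.

S(g_1, g_2) = -5/3x_1x_2 + 7/18x_1 + 8/3x_2 - 71/18; remainder on division = 139/126x_1 + 8/3x_2 - 197/126.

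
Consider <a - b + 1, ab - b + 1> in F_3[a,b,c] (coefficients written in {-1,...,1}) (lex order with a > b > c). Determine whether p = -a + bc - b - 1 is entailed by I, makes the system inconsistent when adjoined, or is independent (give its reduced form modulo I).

-a + bc - b - 1 is independent of I; its normal form modulo I is bc + b.

First compute the reduced Gröbner basis of I by Buchberger's algorithm.
f_1 = a - b + 1, LT = a.
f_2 = ab - b + 1, LT = ab.

S(f_1,f_2): lcm = ab. S = -b^{2} - b - 1.
  leading term b^{2}: no divisor's leading term divides it; move -b^{2} to the remainder.
  leading term b: no divisor's leading term divides it; move -b to the remainder.
  leading term 1: no divisor's leading term divides it; move -1 to the remainder.
  remainder -b^{2} - b - 1 ≠ 0; add h_3 = -b^{2} - b - 1 to the basis.

The other S-polynomials (S(f_1,h_3), S(f_2,h_3)) all reduce to 0 modulo the current basis, so we have a Gröbner basis.
Inter-reduce: drop elements whose leading term is divisible by another's, tail-reduce, and make monic.
Reduced Gröbner basis: {a - b + 1, b^{2} + b + 1}.
Label its elements g_1 = a - b + 1, g_2 = b^{2} + b + 1.

Reduce p = -a + bc - b - 1 modulo G:
  leading term a: subtract (-1)·g_1 from -a + bc - b - 1 → bc + b
  leading term bc: no divisor's leading term divides it; move bc to the remainder.
  leading term b: no divisor's leading term divides it; move b to the remainder.
  normal form = bc + b.
The normal form is nonzero, so p ∉ I. Since p minus its normal form lies in I, I + (p) = I + (r) where r = bc + b; decide whether this ideal is the whole ring.
Run Buchberger on G together with r (pairs among the g_i already reduce to 0 since G is a Gröbner basis):
g_1 = a - b + 1, LT = a.
g_2 = b^{2} + b + 1, LT = b^{2}.
r = bc + b, LT = bc.

S(g_2,r): lcm = b^{2}c. S = -b^{2} + bc + c.
  leading term b^{2}: subtract (-1)·g_2 from -b^{2} + bc + c → bc + b + c + 1
  leading term bc: subtract (1)·r from bc + b + c + 1 → c + 1
  leading term c: no divisor's leading term divides it; move c to the remainder.
  leading term 1: no divisor's leading term divides it; move 1 to the remainder.
  remainder c + 1 ≠ 0; add m_4 = c + 1 to the basis.

The other S-polynomials (S(g_1,g_2), S(g_1,r), S(g_1,m_4), S(g_2,m_4), S(r,m_4)) all reduce to 0 modulo the current basis, so we have a Gröbner basis.
Inter-reduce: drop elements whose leading term is divisible by another's, tail-reduce, and make monic.
Reduced Gröbner basis: {a - b + 1, b^{2} + b + 1, c + 1}.
The reduced Gröbner basis of I + (p) is {a - b + 1, b^{2} + b + 1, c + 1} ≠ {1}, a proper ideal, so the enlarged system stays consistent: p is independent of I, with normal form bc + b.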